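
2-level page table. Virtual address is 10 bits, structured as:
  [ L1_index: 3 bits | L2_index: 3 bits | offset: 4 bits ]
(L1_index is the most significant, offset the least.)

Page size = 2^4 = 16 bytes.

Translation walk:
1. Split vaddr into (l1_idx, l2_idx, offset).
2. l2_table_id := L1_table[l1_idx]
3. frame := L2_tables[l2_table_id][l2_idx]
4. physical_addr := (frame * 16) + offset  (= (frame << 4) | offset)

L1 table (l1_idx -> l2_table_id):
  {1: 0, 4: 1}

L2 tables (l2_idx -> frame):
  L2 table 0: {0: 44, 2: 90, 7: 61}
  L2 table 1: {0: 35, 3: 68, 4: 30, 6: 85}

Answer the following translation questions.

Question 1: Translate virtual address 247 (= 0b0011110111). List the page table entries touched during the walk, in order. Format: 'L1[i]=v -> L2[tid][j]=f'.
vaddr = 247 = 0b0011110111
Split: l1_idx=1, l2_idx=7, offset=7

Answer: L1[1]=0 -> L2[0][7]=61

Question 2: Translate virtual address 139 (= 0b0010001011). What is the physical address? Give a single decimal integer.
Answer: 715

Derivation:
vaddr = 139 = 0b0010001011
Split: l1_idx=1, l2_idx=0, offset=11
L1[1] = 0
L2[0][0] = 44
paddr = 44 * 16 + 11 = 715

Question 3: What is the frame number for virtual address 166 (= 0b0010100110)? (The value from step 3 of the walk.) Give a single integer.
Answer: 90

Derivation:
vaddr = 166: l1_idx=1, l2_idx=2
L1[1] = 0; L2[0][2] = 90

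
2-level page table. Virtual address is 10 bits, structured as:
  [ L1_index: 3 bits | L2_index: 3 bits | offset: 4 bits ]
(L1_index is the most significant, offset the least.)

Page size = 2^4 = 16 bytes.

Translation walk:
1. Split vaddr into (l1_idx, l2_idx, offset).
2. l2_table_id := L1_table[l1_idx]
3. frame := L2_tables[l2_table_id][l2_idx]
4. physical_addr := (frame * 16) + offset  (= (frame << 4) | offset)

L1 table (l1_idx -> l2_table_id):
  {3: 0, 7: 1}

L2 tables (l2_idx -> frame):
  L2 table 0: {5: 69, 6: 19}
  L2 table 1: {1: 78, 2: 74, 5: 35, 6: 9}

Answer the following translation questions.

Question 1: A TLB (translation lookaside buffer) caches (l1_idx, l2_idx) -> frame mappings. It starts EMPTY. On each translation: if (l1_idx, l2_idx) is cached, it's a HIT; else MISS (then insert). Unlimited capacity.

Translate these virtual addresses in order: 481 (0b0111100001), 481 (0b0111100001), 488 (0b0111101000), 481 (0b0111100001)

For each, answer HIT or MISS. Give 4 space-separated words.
Answer: MISS HIT HIT HIT

Derivation:
vaddr=481: (3,6) not in TLB -> MISS, insert
vaddr=481: (3,6) in TLB -> HIT
vaddr=488: (3,6) in TLB -> HIT
vaddr=481: (3,6) in TLB -> HIT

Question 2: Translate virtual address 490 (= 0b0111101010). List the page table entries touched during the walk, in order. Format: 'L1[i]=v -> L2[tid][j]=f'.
Answer: L1[3]=0 -> L2[0][6]=19

Derivation:
vaddr = 490 = 0b0111101010
Split: l1_idx=3, l2_idx=6, offset=10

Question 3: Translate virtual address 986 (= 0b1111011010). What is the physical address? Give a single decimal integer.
vaddr = 986 = 0b1111011010
Split: l1_idx=7, l2_idx=5, offset=10
L1[7] = 1
L2[1][5] = 35
paddr = 35 * 16 + 10 = 570

Answer: 570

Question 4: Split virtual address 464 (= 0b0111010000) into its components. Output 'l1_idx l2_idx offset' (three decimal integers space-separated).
vaddr = 464 = 0b0111010000
  top 3 bits -> l1_idx = 3
  next 3 bits -> l2_idx = 5
  bottom 4 bits -> offset = 0

Answer: 3 5 0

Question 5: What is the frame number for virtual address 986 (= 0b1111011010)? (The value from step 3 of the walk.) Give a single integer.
Answer: 35

Derivation:
vaddr = 986: l1_idx=7, l2_idx=5
L1[7] = 1; L2[1][5] = 35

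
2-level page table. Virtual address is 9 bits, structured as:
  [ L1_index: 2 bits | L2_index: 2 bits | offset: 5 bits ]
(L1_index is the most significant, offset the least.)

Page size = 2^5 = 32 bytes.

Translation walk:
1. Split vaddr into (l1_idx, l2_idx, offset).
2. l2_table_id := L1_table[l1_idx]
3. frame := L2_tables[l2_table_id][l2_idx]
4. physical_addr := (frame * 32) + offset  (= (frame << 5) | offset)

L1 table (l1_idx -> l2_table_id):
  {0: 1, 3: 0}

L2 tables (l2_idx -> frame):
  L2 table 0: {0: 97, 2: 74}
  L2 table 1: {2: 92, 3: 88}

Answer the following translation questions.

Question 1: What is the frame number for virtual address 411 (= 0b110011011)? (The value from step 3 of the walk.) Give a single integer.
vaddr = 411: l1_idx=3, l2_idx=0
L1[3] = 0; L2[0][0] = 97

Answer: 97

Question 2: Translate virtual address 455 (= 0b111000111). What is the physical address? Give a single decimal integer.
Answer: 2375

Derivation:
vaddr = 455 = 0b111000111
Split: l1_idx=3, l2_idx=2, offset=7
L1[3] = 0
L2[0][2] = 74
paddr = 74 * 32 + 7 = 2375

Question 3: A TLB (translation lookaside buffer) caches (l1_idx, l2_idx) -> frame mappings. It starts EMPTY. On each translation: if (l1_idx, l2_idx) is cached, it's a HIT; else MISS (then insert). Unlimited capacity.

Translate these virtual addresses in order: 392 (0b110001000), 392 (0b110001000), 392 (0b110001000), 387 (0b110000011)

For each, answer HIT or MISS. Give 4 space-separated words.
vaddr=392: (3,0) not in TLB -> MISS, insert
vaddr=392: (3,0) in TLB -> HIT
vaddr=392: (3,0) in TLB -> HIT
vaddr=387: (3,0) in TLB -> HIT

Answer: MISS HIT HIT HIT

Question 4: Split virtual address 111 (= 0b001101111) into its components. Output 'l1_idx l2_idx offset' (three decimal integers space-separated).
Answer: 0 3 15

Derivation:
vaddr = 111 = 0b001101111
  top 2 bits -> l1_idx = 0
  next 2 bits -> l2_idx = 3
  bottom 5 bits -> offset = 15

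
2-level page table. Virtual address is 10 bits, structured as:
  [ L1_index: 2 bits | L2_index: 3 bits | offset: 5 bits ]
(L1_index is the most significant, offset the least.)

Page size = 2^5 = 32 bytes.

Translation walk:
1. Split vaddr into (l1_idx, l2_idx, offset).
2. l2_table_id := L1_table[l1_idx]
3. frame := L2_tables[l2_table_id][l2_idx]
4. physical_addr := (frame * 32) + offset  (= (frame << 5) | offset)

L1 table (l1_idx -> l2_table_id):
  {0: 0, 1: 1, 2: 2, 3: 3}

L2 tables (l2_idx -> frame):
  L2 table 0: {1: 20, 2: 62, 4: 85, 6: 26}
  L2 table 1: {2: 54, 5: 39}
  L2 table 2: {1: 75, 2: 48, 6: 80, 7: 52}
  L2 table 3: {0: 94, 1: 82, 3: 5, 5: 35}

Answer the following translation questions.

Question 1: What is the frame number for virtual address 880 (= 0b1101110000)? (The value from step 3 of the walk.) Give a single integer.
vaddr = 880: l1_idx=3, l2_idx=3
L1[3] = 3; L2[3][3] = 5

Answer: 5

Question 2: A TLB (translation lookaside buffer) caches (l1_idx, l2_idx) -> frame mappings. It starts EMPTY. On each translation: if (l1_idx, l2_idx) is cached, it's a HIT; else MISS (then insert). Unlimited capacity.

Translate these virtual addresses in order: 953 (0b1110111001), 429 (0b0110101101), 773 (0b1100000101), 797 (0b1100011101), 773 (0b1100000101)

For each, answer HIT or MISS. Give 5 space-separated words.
Answer: MISS MISS MISS HIT HIT

Derivation:
vaddr=953: (3,5) not in TLB -> MISS, insert
vaddr=429: (1,5) not in TLB -> MISS, insert
vaddr=773: (3,0) not in TLB -> MISS, insert
vaddr=797: (3,0) in TLB -> HIT
vaddr=773: (3,0) in TLB -> HIT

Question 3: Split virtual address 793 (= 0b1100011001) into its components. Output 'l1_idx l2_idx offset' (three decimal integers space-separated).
Answer: 3 0 25

Derivation:
vaddr = 793 = 0b1100011001
  top 2 bits -> l1_idx = 3
  next 3 bits -> l2_idx = 0
  bottom 5 bits -> offset = 25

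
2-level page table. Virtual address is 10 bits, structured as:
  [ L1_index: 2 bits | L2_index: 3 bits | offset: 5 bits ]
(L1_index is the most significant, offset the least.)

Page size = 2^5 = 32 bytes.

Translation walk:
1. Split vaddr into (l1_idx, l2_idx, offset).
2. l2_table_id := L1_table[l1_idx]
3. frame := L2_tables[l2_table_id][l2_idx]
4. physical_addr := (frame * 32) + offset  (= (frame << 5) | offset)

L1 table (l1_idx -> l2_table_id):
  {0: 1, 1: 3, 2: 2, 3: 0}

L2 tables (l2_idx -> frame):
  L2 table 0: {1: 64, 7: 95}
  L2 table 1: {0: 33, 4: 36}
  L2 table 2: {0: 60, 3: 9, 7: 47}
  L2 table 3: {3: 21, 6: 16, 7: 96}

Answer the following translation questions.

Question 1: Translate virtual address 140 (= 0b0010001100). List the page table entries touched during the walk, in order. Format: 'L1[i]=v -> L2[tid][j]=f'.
Answer: L1[0]=1 -> L2[1][4]=36

Derivation:
vaddr = 140 = 0b0010001100
Split: l1_idx=0, l2_idx=4, offset=12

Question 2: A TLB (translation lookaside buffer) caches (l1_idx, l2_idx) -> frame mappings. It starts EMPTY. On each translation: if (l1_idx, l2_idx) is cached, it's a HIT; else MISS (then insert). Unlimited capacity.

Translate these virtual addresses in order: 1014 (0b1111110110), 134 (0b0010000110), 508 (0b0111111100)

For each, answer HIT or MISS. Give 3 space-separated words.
Answer: MISS MISS MISS

Derivation:
vaddr=1014: (3,7) not in TLB -> MISS, insert
vaddr=134: (0,4) not in TLB -> MISS, insert
vaddr=508: (1,7) not in TLB -> MISS, insert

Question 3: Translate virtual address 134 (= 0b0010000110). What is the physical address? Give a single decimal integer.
Answer: 1158

Derivation:
vaddr = 134 = 0b0010000110
Split: l1_idx=0, l2_idx=4, offset=6
L1[0] = 1
L2[1][4] = 36
paddr = 36 * 32 + 6 = 1158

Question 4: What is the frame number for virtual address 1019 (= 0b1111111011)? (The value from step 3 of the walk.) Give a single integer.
vaddr = 1019: l1_idx=3, l2_idx=7
L1[3] = 0; L2[0][7] = 95

Answer: 95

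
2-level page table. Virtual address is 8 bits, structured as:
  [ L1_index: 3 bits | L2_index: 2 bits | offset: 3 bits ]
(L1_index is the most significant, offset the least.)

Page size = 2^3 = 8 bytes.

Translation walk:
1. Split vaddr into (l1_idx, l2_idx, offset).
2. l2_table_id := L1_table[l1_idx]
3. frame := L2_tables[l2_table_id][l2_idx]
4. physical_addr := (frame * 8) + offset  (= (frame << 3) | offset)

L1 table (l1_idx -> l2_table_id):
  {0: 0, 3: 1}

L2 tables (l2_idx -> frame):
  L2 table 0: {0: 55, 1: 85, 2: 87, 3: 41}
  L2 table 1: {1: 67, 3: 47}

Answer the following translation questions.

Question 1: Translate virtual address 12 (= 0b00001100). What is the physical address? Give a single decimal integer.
vaddr = 12 = 0b00001100
Split: l1_idx=0, l2_idx=1, offset=4
L1[0] = 0
L2[0][1] = 85
paddr = 85 * 8 + 4 = 684

Answer: 684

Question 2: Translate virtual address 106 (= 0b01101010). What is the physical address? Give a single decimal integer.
Answer: 538

Derivation:
vaddr = 106 = 0b01101010
Split: l1_idx=3, l2_idx=1, offset=2
L1[3] = 1
L2[1][1] = 67
paddr = 67 * 8 + 2 = 538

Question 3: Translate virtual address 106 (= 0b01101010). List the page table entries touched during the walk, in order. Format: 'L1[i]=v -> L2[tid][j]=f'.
Answer: L1[3]=1 -> L2[1][1]=67

Derivation:
vaddr = 106 = 0b01101010
Split: l1_idx=3, l2_idx=1, offset=2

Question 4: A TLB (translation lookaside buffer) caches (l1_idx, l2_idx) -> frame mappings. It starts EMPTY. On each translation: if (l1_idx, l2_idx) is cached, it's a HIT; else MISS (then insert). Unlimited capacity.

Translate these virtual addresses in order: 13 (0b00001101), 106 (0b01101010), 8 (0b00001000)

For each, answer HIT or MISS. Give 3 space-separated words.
Answer: MISS MISS HIT

Derivation:
vaddr=13: (0,1) not in TLB -> MISS, insert
vaddr=106: (3,1) not in TLB -> MISS, insert
vaddr=8: (0,1) in TLB -> HIT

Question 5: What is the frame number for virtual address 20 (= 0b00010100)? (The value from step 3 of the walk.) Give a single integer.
Answer: 87

Derivation:
vaddr = 20: l1_idx=0, l2_idx=2
L1[0] = 0; L2[0][2] = 87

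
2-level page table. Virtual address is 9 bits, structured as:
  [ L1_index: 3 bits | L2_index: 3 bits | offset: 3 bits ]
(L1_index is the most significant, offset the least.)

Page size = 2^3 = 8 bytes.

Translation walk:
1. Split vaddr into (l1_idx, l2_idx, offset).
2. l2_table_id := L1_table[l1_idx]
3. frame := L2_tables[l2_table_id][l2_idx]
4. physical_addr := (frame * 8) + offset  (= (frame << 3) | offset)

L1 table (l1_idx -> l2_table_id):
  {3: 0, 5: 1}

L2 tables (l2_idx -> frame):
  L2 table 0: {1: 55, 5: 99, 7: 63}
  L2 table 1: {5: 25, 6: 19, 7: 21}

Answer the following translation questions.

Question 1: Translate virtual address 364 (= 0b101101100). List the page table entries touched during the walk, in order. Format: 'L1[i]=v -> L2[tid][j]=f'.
vaddr = 364 = 0b101101100
Split: l1_idx=5, l2_idx=5, offset=4

Answer: L1[5]=1 -> L2[1][5]=25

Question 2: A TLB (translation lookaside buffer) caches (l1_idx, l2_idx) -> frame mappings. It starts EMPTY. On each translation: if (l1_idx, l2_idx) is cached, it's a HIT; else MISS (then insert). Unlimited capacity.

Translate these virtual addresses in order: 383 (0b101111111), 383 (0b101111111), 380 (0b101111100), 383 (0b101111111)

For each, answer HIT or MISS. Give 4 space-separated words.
vaddr=383: (5,7) not in TLB -> MISS, insert
vaddr=383: (5,7) in TLB -> HIT
vaddr=380: (5,7) in TLB -> HIT
vaddr=383: (5,7) in TLB -> HIT

Answer: MISS HIT HIT HIT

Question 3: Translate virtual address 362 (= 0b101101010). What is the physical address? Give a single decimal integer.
vaddr = 362 = 0b101101010
Split: l1_idx=5, l2_idx=5, offset=2
L1[5] = 1
L2[1][5] = 25
paddr = 25 * 8 + 2 = 202

Answer: 202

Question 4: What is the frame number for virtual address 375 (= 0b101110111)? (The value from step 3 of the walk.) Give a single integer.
Answer: 19

Derivation:
vaddr = 375: l1_idx=5, l2_idx=6
L1[5] = 1; L2[1][6] = 19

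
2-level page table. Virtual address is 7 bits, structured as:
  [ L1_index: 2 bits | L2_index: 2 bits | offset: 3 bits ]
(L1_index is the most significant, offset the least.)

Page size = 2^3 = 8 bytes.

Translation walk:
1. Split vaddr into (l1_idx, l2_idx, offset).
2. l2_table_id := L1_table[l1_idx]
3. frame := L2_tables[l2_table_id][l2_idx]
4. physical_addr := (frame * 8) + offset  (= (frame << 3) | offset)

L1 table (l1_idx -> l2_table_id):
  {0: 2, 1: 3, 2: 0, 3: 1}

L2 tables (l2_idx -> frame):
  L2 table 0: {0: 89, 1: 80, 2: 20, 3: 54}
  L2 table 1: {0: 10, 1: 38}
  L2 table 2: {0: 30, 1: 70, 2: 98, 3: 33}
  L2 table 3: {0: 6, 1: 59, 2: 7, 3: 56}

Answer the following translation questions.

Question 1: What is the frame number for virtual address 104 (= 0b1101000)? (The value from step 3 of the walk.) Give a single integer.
vaddr = 104: l1_idx=3, l2_idx=1
L1[3] = 1; L2[1][1] = 38

Answer: 38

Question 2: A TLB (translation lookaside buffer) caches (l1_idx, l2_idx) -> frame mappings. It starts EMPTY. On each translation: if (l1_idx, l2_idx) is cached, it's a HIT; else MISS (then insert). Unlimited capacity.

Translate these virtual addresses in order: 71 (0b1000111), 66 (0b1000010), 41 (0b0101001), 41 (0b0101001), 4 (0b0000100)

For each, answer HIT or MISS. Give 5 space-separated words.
vaddr=71: (2,0) not in TLB -> MISS, insert
vaddr=66: (2,0) in TLB -> HIT
vaddr=41: (1,1) not in TLB -> MISS, insert
vaddr=41: (1,1) in TLB -> HIT
vaddr=4: (0,0) not in TLB -> MISS, insert

Answer: MISS HIT MISS HIT MISS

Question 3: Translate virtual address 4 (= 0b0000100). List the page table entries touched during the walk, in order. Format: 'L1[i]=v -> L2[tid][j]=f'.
Answer: L1[0]=2 -> L2[2][0]=30

Derivation:
vaddr = 4 = 0b0000100
Split: l1_idx=0, l2_idx=0, offset=4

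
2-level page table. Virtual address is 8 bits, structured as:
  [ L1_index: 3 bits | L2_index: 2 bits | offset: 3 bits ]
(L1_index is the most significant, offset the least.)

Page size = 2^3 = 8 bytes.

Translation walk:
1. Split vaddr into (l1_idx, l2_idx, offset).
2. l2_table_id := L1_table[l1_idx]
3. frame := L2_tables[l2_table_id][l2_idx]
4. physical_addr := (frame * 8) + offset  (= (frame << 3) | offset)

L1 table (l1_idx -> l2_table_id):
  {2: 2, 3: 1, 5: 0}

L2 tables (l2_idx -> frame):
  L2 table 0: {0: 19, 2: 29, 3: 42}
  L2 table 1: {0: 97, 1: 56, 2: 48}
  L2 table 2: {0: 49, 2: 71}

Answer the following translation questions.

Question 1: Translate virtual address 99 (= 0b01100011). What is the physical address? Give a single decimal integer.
vaddr = 99 = 0b01100011
Split: l1_idx=3, l2_idx=0, offset=3
L1[3] = 1
L2[1][0] = 97
paddr = 97 * 8 + 3 = 779

Answer: 779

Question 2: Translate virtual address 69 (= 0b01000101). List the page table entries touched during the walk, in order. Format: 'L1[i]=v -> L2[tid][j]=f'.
vaddr = 69 = 0b01000101
Split: l1_idx=2, l2_idx=0, offset=5

Answer: L1[2]=2 -> L2[2][0]=49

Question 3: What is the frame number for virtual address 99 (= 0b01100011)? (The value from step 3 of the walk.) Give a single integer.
Answer: 97

Derivation:
vaddr = 99: l1_idx=3, l2_idx=0
L1[3] = 1; L2[1][0] = 97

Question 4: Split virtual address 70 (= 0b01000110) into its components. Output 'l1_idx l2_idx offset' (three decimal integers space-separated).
Answer: 2 0 6

Derivation:
vaddr = 70 = 0b01000110
  top 3 bits -> l1_idx = 2
  next 2 bits -> l2_idx = 0
  bottom 3 bits -> offset = 6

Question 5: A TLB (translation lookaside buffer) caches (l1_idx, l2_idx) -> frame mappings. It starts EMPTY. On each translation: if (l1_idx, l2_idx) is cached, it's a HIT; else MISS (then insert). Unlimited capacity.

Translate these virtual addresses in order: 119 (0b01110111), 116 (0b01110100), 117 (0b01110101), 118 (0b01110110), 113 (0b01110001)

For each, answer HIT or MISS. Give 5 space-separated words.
vaddr=119: (3,2) not in TLB -> MISS, insert
vaddr=116: (3,2) in TLB -> HIT
vaddr=117: (3,2) in TLB -> HIT
vaddr=118: (3,2) in TLB -> HIT
vaddr=113: (3,2) in TLB -> HIT

Answer: MISS HIT HIT HIT HIT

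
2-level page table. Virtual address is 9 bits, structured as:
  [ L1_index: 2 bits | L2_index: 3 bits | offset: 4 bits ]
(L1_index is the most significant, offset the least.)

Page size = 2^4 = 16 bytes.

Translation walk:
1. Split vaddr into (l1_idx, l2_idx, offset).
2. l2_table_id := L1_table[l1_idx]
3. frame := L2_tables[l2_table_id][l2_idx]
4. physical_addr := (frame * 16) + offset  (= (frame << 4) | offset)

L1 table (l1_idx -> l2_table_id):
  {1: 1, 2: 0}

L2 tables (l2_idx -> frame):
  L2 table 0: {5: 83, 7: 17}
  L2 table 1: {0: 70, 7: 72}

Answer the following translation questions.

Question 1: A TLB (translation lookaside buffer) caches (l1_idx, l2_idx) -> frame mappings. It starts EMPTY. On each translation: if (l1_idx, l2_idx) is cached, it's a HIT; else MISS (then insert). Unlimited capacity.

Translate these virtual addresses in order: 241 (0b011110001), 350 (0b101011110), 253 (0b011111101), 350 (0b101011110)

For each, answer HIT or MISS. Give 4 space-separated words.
vaddr=241: (1,7) not in TLB -> MISS, insert
vaddr=350: (2,5) not in TLB -> MISS, insert
vaddr=253: (1,7) in TLB -> HIT
vaddr=350: (2,5) in TLB -> HIT

Answer: MISS MISS HIT HIT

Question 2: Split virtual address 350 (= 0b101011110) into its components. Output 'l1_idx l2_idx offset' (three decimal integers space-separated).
vaddr = 350 = 0b101011110
  top 2 bits -> l1_idx = 2
  next 3 bits -> l2_idx = 5
  bottom 4 bits -> offset = 14

Answer: 2 5 14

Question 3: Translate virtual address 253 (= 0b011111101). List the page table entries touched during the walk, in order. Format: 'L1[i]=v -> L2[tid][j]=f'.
Answer: L1[1]=1 -> L2[1][7]=72

Derivation:
vaddr = 253 = 0b011111101
Split: l1_idx=1, l2_idx=7, offset=13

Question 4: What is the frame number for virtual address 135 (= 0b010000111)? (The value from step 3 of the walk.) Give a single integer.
Answer: 70

Derivation:
vaddr = 135: l1_idx=1, l2_idx=0
L1[1] = 1; L2[1][0] = 70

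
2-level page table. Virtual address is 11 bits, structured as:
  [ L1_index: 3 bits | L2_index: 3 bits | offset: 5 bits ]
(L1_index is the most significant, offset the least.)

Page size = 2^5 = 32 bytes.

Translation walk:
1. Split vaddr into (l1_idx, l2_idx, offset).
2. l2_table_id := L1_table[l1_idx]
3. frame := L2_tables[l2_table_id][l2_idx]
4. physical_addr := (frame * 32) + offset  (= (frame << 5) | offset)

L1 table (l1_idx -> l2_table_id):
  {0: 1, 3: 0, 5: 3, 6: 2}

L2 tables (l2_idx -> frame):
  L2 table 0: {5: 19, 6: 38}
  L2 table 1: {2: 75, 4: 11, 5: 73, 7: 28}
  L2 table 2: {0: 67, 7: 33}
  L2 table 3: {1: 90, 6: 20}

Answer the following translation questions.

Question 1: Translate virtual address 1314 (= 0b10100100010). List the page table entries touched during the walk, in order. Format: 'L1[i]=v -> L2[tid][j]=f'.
Answer: L1[5]=3 -> L2[3][1]=90

Derivation:
vaddr = 1314 = 0b10100100010
Split: l1_idx=5, l2_idx=1, offset=2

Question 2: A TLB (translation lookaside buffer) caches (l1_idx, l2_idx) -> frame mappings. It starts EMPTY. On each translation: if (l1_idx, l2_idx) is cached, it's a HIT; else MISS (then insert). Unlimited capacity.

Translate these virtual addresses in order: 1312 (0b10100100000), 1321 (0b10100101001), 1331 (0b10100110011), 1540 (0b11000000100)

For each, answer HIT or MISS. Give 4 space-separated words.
Answer: MISS HIT HIT MISS

Derivation:
vaddr=1312: (5,1) not in TLB -> MISS, insert
vaddr=1321: (5,1) in TLB -> HIT
vaddr=1331: (5,1) in TLB -> HIT
vaddr=1540: (6,0) not in TLB -> MISS, insert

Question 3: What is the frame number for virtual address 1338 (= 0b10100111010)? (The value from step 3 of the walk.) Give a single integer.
vaddr = 1338: l1_idx=5, l2_idx=1
L1[5] = 3; L2[3][1] = 90

Answer: 90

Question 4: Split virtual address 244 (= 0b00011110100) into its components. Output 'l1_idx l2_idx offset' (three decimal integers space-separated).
vaddr = 244 = 0b00011110100
  top 3 bits -> l1_idx = 0
  next 3 bits -> l2_idx = 7
  bottom 5 bits -> offset = 20

Answer: 0 7 20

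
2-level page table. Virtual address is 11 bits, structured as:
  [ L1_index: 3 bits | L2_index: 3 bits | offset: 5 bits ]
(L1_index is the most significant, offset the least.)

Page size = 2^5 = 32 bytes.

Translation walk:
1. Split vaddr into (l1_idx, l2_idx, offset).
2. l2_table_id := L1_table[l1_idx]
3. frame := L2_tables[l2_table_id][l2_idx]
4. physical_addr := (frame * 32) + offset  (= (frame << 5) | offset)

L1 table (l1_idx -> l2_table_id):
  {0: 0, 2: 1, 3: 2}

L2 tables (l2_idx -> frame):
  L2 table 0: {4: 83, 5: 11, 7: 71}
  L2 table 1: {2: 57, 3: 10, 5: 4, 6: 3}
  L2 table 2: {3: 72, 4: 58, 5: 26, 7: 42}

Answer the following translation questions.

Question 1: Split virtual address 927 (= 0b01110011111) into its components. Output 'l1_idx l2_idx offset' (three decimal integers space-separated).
vaddr = 927 = 0b01110011111
  top 3 bits -> l1_idx = 3
  next 3 bits -> l2_idx = 4
  bottom 5 bits -> offset = 31

Answer: 3 4 31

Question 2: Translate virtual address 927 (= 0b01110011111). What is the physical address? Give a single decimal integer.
vaddr = 927 = 0b01110011111
Split: l1_idx=3, l2_idx=4, offset=31
L1[3] = 2
L2[2][4] = 58
paddr = 58 * 32 + 31 = 1887

Answer: 1887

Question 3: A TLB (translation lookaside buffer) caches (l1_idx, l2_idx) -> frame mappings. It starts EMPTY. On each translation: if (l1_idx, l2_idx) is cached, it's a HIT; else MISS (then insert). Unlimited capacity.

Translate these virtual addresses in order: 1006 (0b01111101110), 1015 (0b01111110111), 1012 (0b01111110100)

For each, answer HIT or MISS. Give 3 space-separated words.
vaddr=1006: (3,7) not in TLB -> MISS, insert
vaddr=1015: (3,7) in TLB -> HIT
vaddr=1012: (3,7) in TLB -> HIT

Answer: MISS HIT HIT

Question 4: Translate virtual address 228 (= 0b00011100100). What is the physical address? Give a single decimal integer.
Answer: 2276

Derivation:
vaddr = 228 = 0b00011100100
Split: l1_idx=0, l2_idx=7, offset=4
L1[0] = 0
L2[0][7] = 71
paddr = 71 * 32 + 4 = 2276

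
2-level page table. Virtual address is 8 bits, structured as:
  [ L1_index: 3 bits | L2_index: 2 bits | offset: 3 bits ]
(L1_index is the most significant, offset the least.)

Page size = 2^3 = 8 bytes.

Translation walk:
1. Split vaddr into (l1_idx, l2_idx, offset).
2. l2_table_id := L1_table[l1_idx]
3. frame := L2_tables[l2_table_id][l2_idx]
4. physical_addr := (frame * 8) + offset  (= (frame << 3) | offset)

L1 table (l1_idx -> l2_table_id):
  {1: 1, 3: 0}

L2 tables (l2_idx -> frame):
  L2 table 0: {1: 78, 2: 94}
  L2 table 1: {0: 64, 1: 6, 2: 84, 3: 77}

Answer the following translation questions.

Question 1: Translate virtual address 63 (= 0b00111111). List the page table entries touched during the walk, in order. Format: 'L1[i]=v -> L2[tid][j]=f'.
Answer: L1[1]=1 -> L2[1][3]=77

Derivation:
vaddr = 63 = 0b00111111
Split: l1_idx=1, l2_idx=3, offset=7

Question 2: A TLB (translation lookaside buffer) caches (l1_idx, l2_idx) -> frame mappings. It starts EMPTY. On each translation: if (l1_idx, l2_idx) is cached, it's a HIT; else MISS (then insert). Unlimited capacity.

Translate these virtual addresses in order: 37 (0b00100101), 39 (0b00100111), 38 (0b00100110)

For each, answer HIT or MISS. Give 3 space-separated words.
vaddr=37: (1,0) not in TLB -> MISS, insert
vaddr=39: (1,0) in TLB -> HIT
vaddr=38: (1,0) in TLB -> HIT

Answer: MISS HIT HIT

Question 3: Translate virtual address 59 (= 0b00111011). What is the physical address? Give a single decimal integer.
Answer: 619

Derivation:
vaddr = 59 = 0b00111011
Split: l1_idx=1, l2_idx=3, offset=3
L1[1] = 1
L2[1][3] = 77
paddr = 77 * 8 + 3 = 619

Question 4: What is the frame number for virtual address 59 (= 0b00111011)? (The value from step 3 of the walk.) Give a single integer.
Answer: 77

Derivation:
vaddr = 59: l1_idx=1, l2_idx=3
L1[1] = 1; L2[1][3] = 77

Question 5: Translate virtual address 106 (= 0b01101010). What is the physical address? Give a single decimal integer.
Answer: 626

Derivation:
vaddr = 106 = 0b01101010
Split: l1_idx=3, l2_idx=1, offset=2
L1[3] = 0
L2[0][1] = 78
paddr = 78 * 8 + 2 = 626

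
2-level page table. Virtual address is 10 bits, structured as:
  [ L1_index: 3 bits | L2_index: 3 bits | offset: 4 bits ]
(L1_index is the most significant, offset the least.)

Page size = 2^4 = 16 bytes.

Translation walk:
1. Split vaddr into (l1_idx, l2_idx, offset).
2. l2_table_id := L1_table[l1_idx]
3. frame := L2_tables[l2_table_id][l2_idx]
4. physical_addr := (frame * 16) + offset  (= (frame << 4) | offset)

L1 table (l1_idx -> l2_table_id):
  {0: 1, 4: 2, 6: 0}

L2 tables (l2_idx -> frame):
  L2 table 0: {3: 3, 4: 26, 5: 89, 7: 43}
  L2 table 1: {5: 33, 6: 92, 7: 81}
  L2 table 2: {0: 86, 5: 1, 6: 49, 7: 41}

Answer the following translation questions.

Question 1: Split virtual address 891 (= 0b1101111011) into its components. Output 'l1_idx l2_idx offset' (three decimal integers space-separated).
Answer: 6 7 11

Derivation:
vaddr = 891 = 0b1101111011
  top 3 bits -> l1_idx = 6
  next 3 bits -> l2_idx = 7
  bottom 4 bits -> offset = 11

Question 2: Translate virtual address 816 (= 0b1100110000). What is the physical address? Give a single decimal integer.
Answer: 48

Derivation:
vaddr = 816 = 0b1100110000
Split: l1_idx=6, l2_idx=3, offset=0
L1[6] = 0
L2[0][3] = 3
paddr = 3 * 16 + 0 = 48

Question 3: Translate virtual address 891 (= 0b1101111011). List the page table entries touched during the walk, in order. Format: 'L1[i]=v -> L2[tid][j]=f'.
Answer: L1[6]=0 -> L2[0][7]=43

Derivation:
vaddr = 891 = 0b1101111011
Split: l1_idx=6, l2_idx=7, offset=11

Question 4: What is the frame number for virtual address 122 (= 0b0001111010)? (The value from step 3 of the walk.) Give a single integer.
Answer: 81

Derivation:
vaddr = 122: l1_idx=0, l2_idx=7
L1[0] = 1; L2[1][7] = 81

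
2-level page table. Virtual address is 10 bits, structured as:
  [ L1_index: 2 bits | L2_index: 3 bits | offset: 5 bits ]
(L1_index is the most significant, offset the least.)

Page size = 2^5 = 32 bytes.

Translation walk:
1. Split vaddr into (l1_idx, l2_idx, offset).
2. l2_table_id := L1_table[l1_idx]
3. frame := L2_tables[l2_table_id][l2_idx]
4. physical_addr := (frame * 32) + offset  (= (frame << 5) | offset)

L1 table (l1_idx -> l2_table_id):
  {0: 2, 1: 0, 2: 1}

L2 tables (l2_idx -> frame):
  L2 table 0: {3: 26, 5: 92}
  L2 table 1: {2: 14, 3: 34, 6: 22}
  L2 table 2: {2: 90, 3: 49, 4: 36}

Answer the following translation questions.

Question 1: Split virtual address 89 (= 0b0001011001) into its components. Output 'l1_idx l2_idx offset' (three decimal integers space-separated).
Answer: 0 2 25

Derivation:
vaddr = 89 = 0b0001011001
  top 2 bits -> l1_idx = 0
  next 3 bits -> l2_idx = 2
  bottom 5 bits -> offset = 25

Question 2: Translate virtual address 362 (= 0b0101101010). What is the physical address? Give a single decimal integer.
vaddr = 362 = 0b0101101010
Split: l1_idx=1, l2_idx=3, offset=10
L1[1] = 0
L2[0][3] = 26
paddr = 26 * 32 + 10 = 842

Answer: 842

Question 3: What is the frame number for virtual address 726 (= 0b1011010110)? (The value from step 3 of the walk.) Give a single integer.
Answer: 22

Derivation:
vaddr = 726: l1_idx=2, l2_idx=6
L1[2] = 1; L2[1][6] = 22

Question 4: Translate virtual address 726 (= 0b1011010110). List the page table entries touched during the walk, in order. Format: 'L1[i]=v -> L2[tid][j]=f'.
vaddr = 726 = 0b1011010110
Split: l1_idx=2, l2_idx=6, offset=22

Answer: L1[2]=1 -> L2[1][6]=22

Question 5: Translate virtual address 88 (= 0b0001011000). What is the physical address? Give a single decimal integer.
Answer: 2904

Derivation:
vaddr = 88 = 0b0001011000
Split: l1_idx=0, l2_idx=2, offset=24
L1[0] = 2
L2[2][2] = 90
paddr = 90 * 32 + 24 = 2904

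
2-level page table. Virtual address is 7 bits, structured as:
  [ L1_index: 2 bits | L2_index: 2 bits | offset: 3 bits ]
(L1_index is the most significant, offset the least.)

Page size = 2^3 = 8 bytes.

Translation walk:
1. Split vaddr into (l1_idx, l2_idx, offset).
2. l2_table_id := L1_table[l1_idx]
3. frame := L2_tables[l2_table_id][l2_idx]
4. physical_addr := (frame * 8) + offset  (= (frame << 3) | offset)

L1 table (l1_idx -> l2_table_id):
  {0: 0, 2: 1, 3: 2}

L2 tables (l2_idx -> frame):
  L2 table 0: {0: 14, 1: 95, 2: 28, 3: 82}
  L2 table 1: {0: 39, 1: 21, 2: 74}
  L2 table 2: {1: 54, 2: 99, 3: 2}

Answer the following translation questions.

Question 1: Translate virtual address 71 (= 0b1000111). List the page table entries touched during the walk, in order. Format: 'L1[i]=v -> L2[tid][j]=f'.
vaddr = 71 = 0b1000111
Split: l1_idx=2, l2_idx=0, offset=7

Answer: L1[2]=1 -> L2[1][0]=39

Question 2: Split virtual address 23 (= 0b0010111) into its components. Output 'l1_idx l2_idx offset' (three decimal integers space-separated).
Answer: 0 2 7

Derivation:
vaddr = 23 = 0b0010111
  top 2 bits -> l1_idx = 0
  next 2 bits -> l2_idx = 2
  bottom 3 bits -> offset = 7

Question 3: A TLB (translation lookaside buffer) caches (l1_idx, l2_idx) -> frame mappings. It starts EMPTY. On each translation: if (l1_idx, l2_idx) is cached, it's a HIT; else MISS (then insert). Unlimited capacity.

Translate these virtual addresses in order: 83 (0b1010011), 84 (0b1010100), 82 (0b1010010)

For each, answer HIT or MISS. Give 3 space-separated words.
vaddr=83: (2,2) not in TLB -> MISS, insert
vaddr=84: (2,2) in TLB -> HIT
vaddr=82: (2,2) in TLB -> HIT

Answer: MISS HIT HIT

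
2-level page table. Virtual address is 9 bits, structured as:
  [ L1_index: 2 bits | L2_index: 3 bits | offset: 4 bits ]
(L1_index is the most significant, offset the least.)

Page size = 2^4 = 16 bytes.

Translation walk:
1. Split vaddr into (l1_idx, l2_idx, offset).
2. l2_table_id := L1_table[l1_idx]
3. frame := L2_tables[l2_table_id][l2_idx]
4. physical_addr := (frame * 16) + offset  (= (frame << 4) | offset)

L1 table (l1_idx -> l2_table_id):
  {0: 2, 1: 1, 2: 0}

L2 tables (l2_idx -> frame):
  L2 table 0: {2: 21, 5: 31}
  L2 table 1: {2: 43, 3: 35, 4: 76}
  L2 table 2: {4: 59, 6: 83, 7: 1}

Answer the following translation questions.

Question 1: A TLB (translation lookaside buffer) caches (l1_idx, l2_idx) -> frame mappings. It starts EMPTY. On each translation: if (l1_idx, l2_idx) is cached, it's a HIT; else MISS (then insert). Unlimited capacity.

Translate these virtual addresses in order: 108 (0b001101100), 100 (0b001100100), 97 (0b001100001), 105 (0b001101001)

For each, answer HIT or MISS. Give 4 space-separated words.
Answer: MISS HIT HIT HIT

Derivation:
vaddr=108: (0,6) not in TLB -> MISS, insert
vaddr=100: (0,6) in TLB -> HIT
vaddr=97: (0,6) in TLB -> HIT
vaddr=105: (0,6) in TLB -> HIT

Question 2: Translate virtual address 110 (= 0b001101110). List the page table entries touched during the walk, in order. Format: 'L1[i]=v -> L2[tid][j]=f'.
Answer: L1[0]=2 -> L2[2][6]=83

Derivation:
vaddr = 110 = 0b001101110
Split: l1_idx=0, l2_idx=6, offset=14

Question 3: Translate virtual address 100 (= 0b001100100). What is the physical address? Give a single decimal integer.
vaddr = 100 = 0b001100100
Split: l1_idx=0, l2_idx=6, offset=4
L1[0] = 2
L2[2][6] = 83
paddr = 83 * 16 + 4 = 1332

Answer: 1332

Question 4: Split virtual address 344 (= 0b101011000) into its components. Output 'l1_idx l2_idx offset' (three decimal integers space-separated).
Answer: 2 5 8

Derivation:
vaddr = 344 = 0b101011000
  top 2 bits -> l1_idx = 2
  next 3 bits -> l2_idx = 5
  bottom 4 bits -> offset = 8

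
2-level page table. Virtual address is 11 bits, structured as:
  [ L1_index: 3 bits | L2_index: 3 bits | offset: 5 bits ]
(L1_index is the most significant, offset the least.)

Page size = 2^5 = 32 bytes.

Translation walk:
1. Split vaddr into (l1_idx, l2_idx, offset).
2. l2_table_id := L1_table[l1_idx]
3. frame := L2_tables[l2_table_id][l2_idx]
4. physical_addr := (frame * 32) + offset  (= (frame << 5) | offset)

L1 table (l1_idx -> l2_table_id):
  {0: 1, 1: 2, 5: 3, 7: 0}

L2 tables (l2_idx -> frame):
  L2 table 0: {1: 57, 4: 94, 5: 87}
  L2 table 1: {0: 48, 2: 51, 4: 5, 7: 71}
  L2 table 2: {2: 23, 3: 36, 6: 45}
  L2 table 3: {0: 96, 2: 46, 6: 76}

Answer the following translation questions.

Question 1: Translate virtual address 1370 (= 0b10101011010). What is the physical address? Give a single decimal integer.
Answer: 1498

Derivation:
vaddr = 1370 = 0b10101011010
Split: l1_idx=5, l2_idx=2, offset=26
L1[5] = 3
L2[3][2] = 46
paddr = 46 * 32 + 26 = 1498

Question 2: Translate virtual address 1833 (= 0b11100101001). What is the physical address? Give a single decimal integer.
vaddr = 1833 = 0b11100101001
Split: l1_idx=7, l2_idx=1, offset=9
L1[7] = 0
L2[0][1] = 57
paddr = 57 * 32 + 9 = 1833

Answer: 1833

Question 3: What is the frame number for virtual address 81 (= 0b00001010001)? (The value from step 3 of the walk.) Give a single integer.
vaddr = 81: l1_idx=0, l2_idx=2
L1[0] = 1; L2[1][2] = 51

Answer: 51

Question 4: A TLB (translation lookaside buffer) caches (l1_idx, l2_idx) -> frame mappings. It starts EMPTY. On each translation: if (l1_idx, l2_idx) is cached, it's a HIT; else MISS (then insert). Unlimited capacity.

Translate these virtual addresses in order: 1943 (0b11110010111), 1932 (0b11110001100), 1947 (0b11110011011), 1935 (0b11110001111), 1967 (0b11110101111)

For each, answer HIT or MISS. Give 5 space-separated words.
vaddr=1943: (7,4) not in TLB -> MISS, insert
vaddr=1932: (7,4) in TLB -> HIT
vaddr=1947: (7,4) in TLB -> HIT
vaddr=1935: (7,4) in TLB -> HIT
vaddr=1967: (7,5) not in TLB -> MISS, insert

Answer: MISS HIT HIT HIT MISS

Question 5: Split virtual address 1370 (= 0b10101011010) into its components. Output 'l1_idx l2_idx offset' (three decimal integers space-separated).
vaddr = 1370 = 0b10101011010
  top 3 bits -> l1_idx = 5
  next 3 bits -> l2_idx = 2
  bottom 5 bits -> offset = 26

Answer: 5 2 26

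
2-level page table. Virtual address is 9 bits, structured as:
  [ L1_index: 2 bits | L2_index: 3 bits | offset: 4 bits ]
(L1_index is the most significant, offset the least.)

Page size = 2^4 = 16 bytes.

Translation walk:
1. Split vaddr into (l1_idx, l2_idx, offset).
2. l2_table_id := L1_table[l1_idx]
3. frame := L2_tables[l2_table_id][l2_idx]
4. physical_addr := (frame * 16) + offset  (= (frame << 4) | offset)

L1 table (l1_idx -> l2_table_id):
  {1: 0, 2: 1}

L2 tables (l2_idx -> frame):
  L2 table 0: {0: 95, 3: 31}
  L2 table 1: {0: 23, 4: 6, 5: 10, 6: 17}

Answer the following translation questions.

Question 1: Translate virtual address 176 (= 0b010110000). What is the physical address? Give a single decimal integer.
vaddr = 176 = 0b010110000
Split: l1_idx=1, l2_idx=3, offset=0
L1[1] = 0
L2[0][3] = 31
paddr = 31 * 16 + 0 = 496

Answer: 496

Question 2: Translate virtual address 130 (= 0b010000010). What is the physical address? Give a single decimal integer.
Answer: 1522

Derivation:
vaddr = 130 = 0b010000010
Split: l1_idx=1, l2_idx=0, offset=2
L1[1] = 0
L2[0][0] = 95
paddr = 95 * 16 + 2 = 1522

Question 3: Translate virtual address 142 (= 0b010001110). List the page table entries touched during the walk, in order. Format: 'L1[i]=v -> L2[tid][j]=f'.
Answer: L1[1]=0 -> L2[0][0]=95

Derivation:
vaddr = 142 = 0b010001110
Split: l1_idx=1, l2_idx=0, offset=14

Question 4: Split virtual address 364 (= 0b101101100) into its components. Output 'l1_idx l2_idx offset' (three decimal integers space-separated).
Answer: 2 6 12

Derivation:
vaddr = 364 = 0b101101100
  top 2 bits -> l1_idx = 2
  next 3 bits -> l2_idx = 6
  bottom 4 bits -> offset = 12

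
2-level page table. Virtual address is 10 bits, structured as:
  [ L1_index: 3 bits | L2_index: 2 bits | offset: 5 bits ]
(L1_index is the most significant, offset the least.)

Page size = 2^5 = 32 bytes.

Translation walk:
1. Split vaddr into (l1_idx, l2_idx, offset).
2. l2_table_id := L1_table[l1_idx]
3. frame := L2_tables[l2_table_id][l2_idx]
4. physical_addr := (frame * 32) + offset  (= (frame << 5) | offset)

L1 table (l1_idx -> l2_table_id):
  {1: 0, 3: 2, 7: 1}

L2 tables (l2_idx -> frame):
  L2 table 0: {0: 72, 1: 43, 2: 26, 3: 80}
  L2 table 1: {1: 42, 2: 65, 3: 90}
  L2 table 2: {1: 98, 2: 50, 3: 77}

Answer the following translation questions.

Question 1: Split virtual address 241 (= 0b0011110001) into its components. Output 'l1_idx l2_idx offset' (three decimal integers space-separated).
Answer: 1 3 17

Derivation:
vaddr = 241 = 0b0011110001
  top 3 bits -> l1_idx = 1
  next 2 bits -> l2_idx = 3
  bottom 5 bits -> offset = 17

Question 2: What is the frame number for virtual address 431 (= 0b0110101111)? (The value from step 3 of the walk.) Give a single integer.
Answer: 98

Derivation:
vaddr = 431: l1_idx=3, l2_idx=1
L1[3] = 2; L2[2][1] = 98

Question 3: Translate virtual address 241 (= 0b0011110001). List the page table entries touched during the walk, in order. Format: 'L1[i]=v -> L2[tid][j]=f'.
Answer: L1[1]=0 -> L2[0][3]=80

Derivation:
vaddr = 241 = 0b0011110001
Split: l1_idx=1, l2_idx=3, offset=17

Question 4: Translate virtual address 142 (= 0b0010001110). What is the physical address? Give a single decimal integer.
vaddr = 142 = 0b0010001110
Split: l1_idx=1, l2_idx=0, offset=14
L1[1] = 0
L2[0][0] = 72
paddr = 72 * 32 + 14 = 2318

Answer: 2318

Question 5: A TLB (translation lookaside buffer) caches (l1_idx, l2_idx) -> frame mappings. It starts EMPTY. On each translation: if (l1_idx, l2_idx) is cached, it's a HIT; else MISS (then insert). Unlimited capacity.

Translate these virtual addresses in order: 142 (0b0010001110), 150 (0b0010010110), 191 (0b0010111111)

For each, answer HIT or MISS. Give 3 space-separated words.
Answer: MISS HIT MISS

Derivation:
vaddr=142: (1,0) not in TLB -> MISS, insert
vaddr=150: (1,0) in TLB -> HIT
vaddr=191: (1,1) not in TLB -> MISS, insert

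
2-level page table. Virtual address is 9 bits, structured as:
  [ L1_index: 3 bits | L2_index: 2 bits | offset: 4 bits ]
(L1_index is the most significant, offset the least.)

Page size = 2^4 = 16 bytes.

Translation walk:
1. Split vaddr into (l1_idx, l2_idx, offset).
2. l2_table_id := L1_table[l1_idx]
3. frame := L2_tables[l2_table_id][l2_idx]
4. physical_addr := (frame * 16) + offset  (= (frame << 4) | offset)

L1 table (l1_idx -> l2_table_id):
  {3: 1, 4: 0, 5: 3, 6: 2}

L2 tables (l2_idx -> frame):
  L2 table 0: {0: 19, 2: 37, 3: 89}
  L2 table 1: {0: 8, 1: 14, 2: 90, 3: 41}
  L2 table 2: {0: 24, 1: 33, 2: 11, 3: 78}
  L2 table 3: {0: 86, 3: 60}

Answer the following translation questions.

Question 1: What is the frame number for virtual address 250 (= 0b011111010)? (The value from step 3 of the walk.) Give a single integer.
Answer: 41

Derivation:
vaddr = 250: l1_idx=3, l2_idx=3
L1[3] = 1; L2[1][3] = 41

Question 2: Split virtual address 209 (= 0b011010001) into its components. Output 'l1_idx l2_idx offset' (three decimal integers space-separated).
Answer: 3 1 1

Derivation:
vaddr = 209 = 0b011010001
  top 3 bits -> l1_idx = 3
  next 2 bits -> l2_idx = 1
  bottom 4 bits -> offset = 1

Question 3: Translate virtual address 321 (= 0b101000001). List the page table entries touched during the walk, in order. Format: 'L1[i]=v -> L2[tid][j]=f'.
Answer: L1[5]=3 -> L2[3][0]=86

Derivation:
vaddr = 321 = 0b101000001
Split: l1_idx=5, l2_idx=0, offset=1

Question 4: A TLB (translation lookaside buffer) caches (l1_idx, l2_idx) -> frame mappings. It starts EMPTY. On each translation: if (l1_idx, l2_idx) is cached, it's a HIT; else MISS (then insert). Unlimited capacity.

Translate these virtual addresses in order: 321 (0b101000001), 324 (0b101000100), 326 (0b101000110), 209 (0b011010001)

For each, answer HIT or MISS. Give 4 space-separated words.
vaddr=321: (5,0) not in TLB -> MISS, insert
vaddr=324: (5,0) in TLB -> HIT
vaddr=326: (5,0) in TLB -> HIT
vaddr=209: (3,1) not in TLB -> MISS, insert

Answer: MISS HIT HIT MISS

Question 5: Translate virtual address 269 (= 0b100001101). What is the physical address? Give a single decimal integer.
vaddr = 269 = 0b100001101
Split: l1_idx=4, l2_idx=0, offset=13
L1[4] = 0
L2[0][0] = 19
paddr = 19 * 16 + 13 = 317

Answer: 317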